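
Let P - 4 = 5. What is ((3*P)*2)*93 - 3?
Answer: 5019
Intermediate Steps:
P = 9 (P = 4 + 5 = 9)
((3*P)*2)*93 - 3 = ((3*9)*2)*93 - 3 = (27*2)*93 - 3 = 54*93 - 3 = 5022 - 3 = 5019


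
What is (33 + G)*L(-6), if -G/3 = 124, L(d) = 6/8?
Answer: -1017/4 ≈ -254.25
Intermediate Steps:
L(d) = ¾ (L(d) = 6*(⅛) = ¾)
G = -372 (G = -3*124 = -372)
(33 + G)*L(-6) = (33 - 372)*(¾) = -339*¾ = -1017/4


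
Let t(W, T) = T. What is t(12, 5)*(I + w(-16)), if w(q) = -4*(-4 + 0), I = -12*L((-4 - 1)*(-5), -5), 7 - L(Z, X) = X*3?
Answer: -1240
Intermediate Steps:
L(Z, X) = 7 - 3*X (L(Z, X) = 7 - X*3 = 7 - 3*X)
I = -264 (I = -12*(7 - 3*(-5)) = -12*(7 + 15) = -12*22 = -264)
w(q) = 16 (w(q) = -4*(-4) = 16)
t(12, 5)*(I + w(-16)) = 5*(-264 + 16) = 5*(-248) = -1240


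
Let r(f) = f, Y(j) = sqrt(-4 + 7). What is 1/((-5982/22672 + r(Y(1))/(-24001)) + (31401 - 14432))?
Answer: 1256110497699777578248/21314607611111613198390961 + 3084246008896*sqrt(3)/21314607611111613198390961 ≈ 5.8932e-5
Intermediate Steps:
Y(j) = sqrt(3)
1/((-5982/22672 + r(Y(1))/(-24001)) + (31401 - 14432)) = 1/((-5982/22672 + sqrt(3)/(-24001)) + (31401 - 14432)) = 1/((-5982*1/22672 + sqrt(3)*(-1/24001)) + 16969) = 1/((-2991/11336 - sqrt(3)/24001) + 16969) = 1/(192357593/11336 - sqrt(3)/24001)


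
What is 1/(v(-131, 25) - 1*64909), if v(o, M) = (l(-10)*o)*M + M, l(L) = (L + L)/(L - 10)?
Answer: -1/68159 ≈ -1.4672e-5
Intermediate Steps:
l(L) = 2*L/(-10 + L) (l(L) = (2*L)/(-10 + L) = 2*L/(-10 + L))
v(o, M) = M + M*o (v(o, M) = ((2*(-10)/(-10 - 10))*o)*M + M = ((2*(-10)/(-20))*o)*M + M = ((2*(-10)*(-1/20))*o)*M + M = (1*o)*M + M = o*M + M = M*o + M = M + M*o)
1/(v(-131, 25) - 1*64909) = 1/(25*(1 - 131) - 1*64909) = 1/(25*(-130) - 64909) = 1/(-3250 - 64909) = 1/(-68159) = -1/68159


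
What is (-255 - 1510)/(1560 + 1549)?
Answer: -1765/3109 ≈ -0.56771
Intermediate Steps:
(-255 - 1510)/(1560 + 1549) = -1765/3109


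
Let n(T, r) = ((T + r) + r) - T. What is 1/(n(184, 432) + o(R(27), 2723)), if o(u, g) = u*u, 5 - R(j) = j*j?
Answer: 1/525040 ≈ 1.9046e-6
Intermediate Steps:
R(j) = 5 - j² (R(j) = 5 - j*j = 5 - j²)
o(u, g) = u²
n(T, r) = 2*r (n(T, r) = (T + 2*r) - T = 2*r)
1/(n(184, 432) + o(R(27), 2723)) = 1/(2*432 + (5 - 1*27²)²) = 1/(864 + (5 - 1*729)²) = 1/(864 + (5 - 729)²) = 1/(864 + (-724)²) = 1/(864 + 524176) = 1/525040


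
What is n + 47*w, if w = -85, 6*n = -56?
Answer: -12013/3 ≈ -4004.3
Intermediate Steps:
n = -28/3 (n = (⅙)*(-56) = -28/3 ≈ -9.3333)
n + 47*w = -28/3 + 47*(-85) = -28/3 - 3995 = -12013/3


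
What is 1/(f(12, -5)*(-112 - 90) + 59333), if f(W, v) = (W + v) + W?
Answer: 1/55495 ≈ 1.8020e-5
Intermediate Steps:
f(W, v) = v + 2*W
1/(f(12, -5)*(-112 - 90) + 59333) = 1/((-5 + 2*12)*(-112 - 90) + 59333) = 1/((-5 + 24)*(-202) + 59333) = 1/(19*(-202) + 59333) = 1/(-3838 + 59333) = 1/55495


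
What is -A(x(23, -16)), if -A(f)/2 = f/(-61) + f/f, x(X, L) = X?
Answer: 76/61 ≈ 1.2459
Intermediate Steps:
A(f) = -2 + 2*f/61 (A(f) = -2*(f/(-61) + f/f) = -2*(f*(-1/61) + 1) = -2*(-f/61 + 1) = -2*(1 - f/61) = -2 + 2*f/61)
-A(x(23, -16)) = -(-2 + (2/61)*23) = -(-2 + 46/61) = -1*(-76/61) = 76/61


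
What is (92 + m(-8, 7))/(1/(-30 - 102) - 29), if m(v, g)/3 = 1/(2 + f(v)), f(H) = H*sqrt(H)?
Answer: -522258/164647 - 528*I*sqrt(2)/164647 ≈ -3.172 - 0.0045352*I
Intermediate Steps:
f(H) = H**(3/2)
m(v, g) = 3/(2 + v**(3/2))
(92 + m(-8, 7))/(1/(-30 - 102) - 29) = (92 + 3/(2 + (-8)**(3/2)))/(1/(-30 - 102) - 29) = (92 + 3/(2 - 16*I*sqrt(2)))/(1/(-132) - 29) = (92 + 3/(2 - 16*I*sqrt(2)))/(-1/132 - 29) = (92 + 3/(2 - 16*I*sqrt(2)))/(-3829/132) = (92 + 3/(2 - 16*I*sqrt(2)))*(-132/3829) = -12144/3829 - 396/(3829*(2 - 16*I*sqrt(2)))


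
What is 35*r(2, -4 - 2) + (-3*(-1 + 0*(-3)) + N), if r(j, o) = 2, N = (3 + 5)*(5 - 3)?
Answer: 89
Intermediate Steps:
N = 16 (N = 8*2 = 16)
35*r(2, -4 - 2) + (-3*(-1 + 0*(-3)) + N) = 35*2 + (-3*(-1 + 0*(-3)) + 16) = 70 + (-3*(-1 + 0) + 16) = 70 + (-3*(-1) + 16) = 70 + (3 + 16) = 70 + 19 = 89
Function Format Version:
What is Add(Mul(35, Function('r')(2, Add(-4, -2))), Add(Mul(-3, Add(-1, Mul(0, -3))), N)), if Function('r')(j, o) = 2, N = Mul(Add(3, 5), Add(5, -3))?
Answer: 89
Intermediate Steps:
N = 16 (N = Mul(8, 2) = 16)
Add(Mul(35, Function('r')(2, Add(-4, -2))), Add(Mul(-3, Add(-1, Mul(0, -3))), N)) = Add(Mul(35, 2), Add(Mul(-3, Add(-1, Mul(0, -3))), 16)) = Add(70, Add(Mul(-3, Add(-1, 0)), 16)) = Add(70, Add(Mul(-3, -1), 16)) = Add(70, Add(3, 16)) = Add(70, 19) = 89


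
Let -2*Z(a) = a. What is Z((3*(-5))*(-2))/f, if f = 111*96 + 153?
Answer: -5/3603 ≈ -0.0013877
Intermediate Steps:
f = 10809 (f = 10656 + 153 = 10809)
Z(a) = -a/2
Z((3*(-5))*(-2))/f = -3*(-5)*(-2)/2/10809 = -(-15)*(-2)/2*(1/10809) = -½*30*(1/10809) = -15*1/10809 = -5/3603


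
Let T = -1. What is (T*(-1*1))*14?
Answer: 14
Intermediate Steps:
(T*(-1*1))*14 = -(-1)*14 = -1*(-1)*14 = 1*14 = 14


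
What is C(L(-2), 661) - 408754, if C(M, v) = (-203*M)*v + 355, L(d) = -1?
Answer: -274216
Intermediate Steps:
C(M, v) = 355 - 203*M*v (C(M, v) = -203*M*v + 355 = 355 - 203*M*v)
C(L(-2), 661) - 408754 = (355 - 203*(-1)*661) - 408754 = (355 + 134183) - 408754 = 134538 - 408754 = -274216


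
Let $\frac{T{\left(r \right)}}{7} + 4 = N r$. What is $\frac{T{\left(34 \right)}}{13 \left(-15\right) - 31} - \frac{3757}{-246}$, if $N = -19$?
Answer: $\frac{984191}{27798} \approx 35.405$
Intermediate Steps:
$T{\left(r \right)} = -28 - 133 r$ ($T{\left(r \right)} = -28 + 7 \left(- 19 r\right) = -28 - 133 r$)
$\frac{T{\left(34 \right)}}{13 \left(-15\right) - 31} - \frac{3757}{-246} = \frac{-28 - 4522}{13 \left(-15\right) - 31} - \frac{3757}{-246} = \frac{-28 - 4522}{-195 - 31} - - \frac{3757}{246} = - \frac{4550}{-226} + \frac{3757}{246} = \left(-4550\right) \left(- \frac{1}{226}\right) + \frac{3757}{246} = \frac{2275}{113} + \frac{3757}{246} = \frac{984191}{27798}$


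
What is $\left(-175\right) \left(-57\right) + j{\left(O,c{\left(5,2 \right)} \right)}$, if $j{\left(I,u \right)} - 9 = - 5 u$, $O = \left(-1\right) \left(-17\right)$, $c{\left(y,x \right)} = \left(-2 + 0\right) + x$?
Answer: $9984$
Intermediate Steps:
$c{\left(y,x \right)} = -2 + x$
$O = 17$
$j{\left(I,u \right)} = 9 - 5 u$
$\left(-175\right) \left(-57\right) + j{\left(O,c{\left(5,2 \right)} \right)} = \left(-175\right) \left(-57\right) + \left(9 - 5 \left(-2 + 2\right)\right) = 9975 + \left(9 - 0\right) = 9975 + \left(9 + 0\right) = 9975 + 9 = 9984$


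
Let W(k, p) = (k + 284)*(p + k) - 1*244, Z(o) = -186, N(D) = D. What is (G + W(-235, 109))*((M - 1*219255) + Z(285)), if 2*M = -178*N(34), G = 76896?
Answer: -15679029226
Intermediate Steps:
M = -3026 (M = (-178*34)/2 = (½)*(-6052) = -3026)
W(k, p) = -244 + (284 + k)*(k + p) (W(k, p) = (284 + k)*(k + p) - 244 = -244 + (284 + k)*(k + p))
(G + W(-235, 109))*((M - 1*219255) + Z(285)) = (76896 + (-244 + (-235)² + 284*(-235) + 284*109 - 235*109))*((-3026 - 1*219255) - 186) = (76896 + (-244 + 55225 - 66740 + 30956 - 25615))*((-3026 - 219255) - 186) = (76896 - 6418)*(-222281 - 186) = 70478*(-222467) = -15679029226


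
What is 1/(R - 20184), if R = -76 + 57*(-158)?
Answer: -1/29266 ≈ -3.4169e-5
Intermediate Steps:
R = -9082 (R = -76 - 9006 = -9082)
1/(R - 20184) = 1/(-9082 - 20184) = 1/(-29266) = -1/29266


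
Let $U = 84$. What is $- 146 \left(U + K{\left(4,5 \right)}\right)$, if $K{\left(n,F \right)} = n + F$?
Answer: $-13578$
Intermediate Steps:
$K{\left(n,F \right)} = F + n$
$- 146 \left(U + K{\left(4,5 \right)}\right) = - 146 \left(84 + \left(5 + 4\right)\right) = - 146 \left(84 + 9\right) = \left(-146\right) 93 = -13578$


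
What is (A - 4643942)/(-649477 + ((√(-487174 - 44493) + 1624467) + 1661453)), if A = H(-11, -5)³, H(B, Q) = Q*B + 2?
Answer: -11755237589807/6950832223916 + 4458749*I*√531667/6950832223916 ≈ -1.6912 + 0.00046773*I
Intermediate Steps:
H(B, Q) = 2 + B*Q (H(B, Q) = B*Q + 2 = 2 + B*Q)
A = 185193 (A = (2 - 11*(-5))³ = (2 + 55)³ = 57³ = 185193)
(A - 4643942)/(-649477 + ((√(-487174 - 44493) + 1624467) + 1661453)) = (185193 - 4643942)/(-649477 + ((√(-487174 - 44493) + 1624467) + 1661453)) = -4458749/(-649477 + ((√(-531667) + 1624467) + 1661453)) = -4458749/(-649477 + ((I*√531667 + 1624467) + 1661453)) = -4458749/(-649477 + ((1624467 + I*√531667) + 1661453)) = -4458749/(-649477 + (3285920 + I*√531667)) = -4458749/(2636443 + I*√531667)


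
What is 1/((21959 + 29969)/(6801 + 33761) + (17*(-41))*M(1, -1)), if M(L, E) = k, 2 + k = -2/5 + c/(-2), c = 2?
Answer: 101405/240439389 ≈ 0.00042175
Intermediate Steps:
k = -17/5 (k = -2 + (-2/5 + 2/(-2)) = -2 + (-2*⅕ + 2*(-½)) = -2 + (-⅖ - 1) = -2 - 7/5 = -17/5 ≈ -3.4000)
M(L, E) = -17/5
1/((21959 + 29969)/(6801 + 33761) + (17*(-41))*M(1, -1)) = 1/((21959 + 29969)/(6801 + 33761) + (17*(-41))*(-17/5)) = 1/(51928/40562 - 697*(-17/5)) = 1/(51928*(1/40562) + 11849/5) = 1/(25964/20281 + 11849/5) = 1/(240439389/101405) = 101405/240439389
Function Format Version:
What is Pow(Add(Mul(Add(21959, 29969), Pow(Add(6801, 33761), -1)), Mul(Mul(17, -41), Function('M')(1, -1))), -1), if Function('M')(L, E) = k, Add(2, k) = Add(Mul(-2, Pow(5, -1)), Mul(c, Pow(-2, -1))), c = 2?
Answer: Rational(101405, 240439389) ≈ 0.00042175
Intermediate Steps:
k = Rational(-17, 5) (k = Add(-2, Add(Mul(-2, Pow(5, -1)), Mul(2, Pow(-2, -1)))) = Add(-2, Add(Mul(-2, Rational(1, 5)), Mul(2, Rational(-1, 2)))) = Add(-2, Add(Rational(-2, 5), -1)) = Add(-2, Rational(-7, 5)) = Rational(-17, 5) ≈ -3.4000)
Function('M')(L, E) = Rational(-17, 5)
Pow(Add(Mul(Add(21959, 29969), Pow(Add(6801, 33761), -1)), Mul(Mul(17, -41), Function('M')(1, -1))), -1) = Pow(Add(Mul(Add(21959, 29969), Pow(Add(6801, 33761), -1)), Mul(Mul(17, -41), Rational(-17, 5))), -1) = Pow(Add(Mul(51928, Pow(40562, -1)), Mul(-697, Rational(-17, 5))), -1) = Pow(Add(Mul(51928, Rational(1, 40562)), Rational(11849, 5)), -1) = Pow(Add(Rational(25964, 20281), Rational(11849, 5)), -1) = Pow(Rational(240439389, 101405), -1) = Rational(101405, 240439389)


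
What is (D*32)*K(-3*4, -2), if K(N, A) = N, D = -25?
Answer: 9600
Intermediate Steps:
(D*32)*K(-3*4, -2) = (-25*32)*(-3*4) = -800*(-12) = 9600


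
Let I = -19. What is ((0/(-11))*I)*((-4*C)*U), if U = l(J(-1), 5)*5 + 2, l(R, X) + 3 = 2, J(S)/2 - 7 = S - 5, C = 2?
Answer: 0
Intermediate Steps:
J(S) = 4 + 2*S (J(S) = 14 + 2*(S - 5) = 14 + 2*(-5 + S) = 14 + (-10 + 2*S) = 4 + 2*S)
l(R, X) = -1 (l(R, X) = -3 + 2 = -1)
U = -3 (U = -1*5 + 2 = -5 + 2 = -3)
((0/(-11))*I)*((-4*C)*U) = ((0/(-11))*(-19))*(-4*2*(-3)) = ((0*(-1/11))*(-19))*(-8*(-3)) = (0*(-19))*24 = 0*24 = 0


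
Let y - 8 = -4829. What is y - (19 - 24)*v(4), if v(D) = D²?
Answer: -4741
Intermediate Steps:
y = -4821 (y = 8 - 4829 = -4821)
y - (19 - 24)*v(4) = -4821 - (19 - 24)*4² = -4821 - (-5)*16 = -4821 - 1*(-80) = -4821 + 80 = -4741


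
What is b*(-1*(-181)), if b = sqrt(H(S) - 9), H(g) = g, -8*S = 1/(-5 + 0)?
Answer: 181*I*sqrt(3590)/20 ≈ 542.25*I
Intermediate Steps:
S = 1/40 (S = -1/(8*(-5 + 0)) = -1/8/(-5) = -1/8*(-1/5) = 1/40 ≈ 0.025000)
b = I*sqrt(3590)/20 (b = sqrt(1/40 - 9) = sqrt(-359/40) = I*sqrt(3590)/20 ≈ 2.9958*I)
b*(-1*(-181)) = (I*sqrt(3590)/20)*(-1*(-181)) = (I*sqrt(3590)/20)*181 = 181*I*sqrt(3590)/20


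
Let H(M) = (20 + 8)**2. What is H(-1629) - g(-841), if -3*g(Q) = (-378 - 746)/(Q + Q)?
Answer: 1978594/2523 ≈ 784.22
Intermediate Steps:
H(M) = 784 (H(M) = 28**2 = 784)
g(Q) = 562/(3*Q) (g(Q) = -(-378 - 746)/(3*(Q + Q)) = -(-1124)/(3*(2*Q)) = -(-1124)*1/(2*Q)/3 = -(-562)/(3*Q) = 562/(3*Q))
H(-1629) - g(-841) = 784 - 562/(3*(-841)) = 784 - 562*(-1)/(3*841) = 784 - 1*(-562/2523) = 784 + 562/2523 = 1978594/2523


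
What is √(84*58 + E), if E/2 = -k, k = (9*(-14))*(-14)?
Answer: 8*√21 ≈ 36.661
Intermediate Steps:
k = 1764 (k = -126*(-14) = 1764)
E = -3528 (E = 2*(-1*1764) = 2*(-1764) = -3528)
√(84*58 + E) = √(84*58 - 3528) = √(4872 - 3528) = √1344 = 8*√21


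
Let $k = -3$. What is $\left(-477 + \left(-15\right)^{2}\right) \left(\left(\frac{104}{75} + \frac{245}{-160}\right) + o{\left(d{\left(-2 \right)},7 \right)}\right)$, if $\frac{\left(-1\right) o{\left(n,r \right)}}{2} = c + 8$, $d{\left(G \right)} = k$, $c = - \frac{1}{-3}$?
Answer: $\frac{847287}{200} \approx 4236.4$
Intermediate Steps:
$c = \frac{1}{3}$ ($c = \left(-1\right) \left(- \frac{1}{3}\right) = \frac{1}{3} \approx 0.33333$)
$d{\left(G \right)} = -3$
$o{\left(n,r \right)} = - \frac{50}{3}$ ($o{\left(n,r \right)} = - 2 \left(\frac{1}{3} + 8\right) = \left(-2\right) \frac{25}{3} = - \frac{50}{3}$)
$\left(-477 + \left(-15\right)^{2}\right) \left(\left(\frac{104}{75} + \frac{245}{-160}\right) + o{\left(d{\left(-2 \right)},7 \right)}\right) = \left(-477 + \left(-15\right)^{2}\right) \left(\left(\frac{104}{75} + \frac{245}{-160}\right) - \frac{50}{3}\right) = \left(-477 + 225\right) \left(\left(104 \cdot \frac{1}{75} + 245 \left(- \frac{1}{160}\right)\right) - \frac{50}{3}\right) = - 252 \left(\left(\frac{104}{75} - \frac{49}{32}\right) - \frac{50}{3}\right) = - 252 \left(- \frac{347}{2400} - \frac{50}{3}\right) = \left(-252\right) \left(- \frac{13449}{800}\right) = \frac{847287}{200}$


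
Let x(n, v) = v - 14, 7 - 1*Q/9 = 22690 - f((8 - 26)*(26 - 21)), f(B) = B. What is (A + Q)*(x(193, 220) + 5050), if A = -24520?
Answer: -1206131112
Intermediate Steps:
Q = -204957 (Q = 63 - 9*(22690 - (8 - 26)*(26 - 21)) = 63 - 9*(22690 - (-18)*5) = 63 - 9*(22690 - 1*(-90)) = 63 - 9*(22690 + 90) = 63 - 9*22780 = 63 - 205020 = -204957)
x(n, v) = -14 + v
(A + Q)*(x(193, 220) + 5050) = (-24520 - 204957)*((-14 + 220) + 5050) = -229477*(206 + 5050) = -229477*5256 = -1206131112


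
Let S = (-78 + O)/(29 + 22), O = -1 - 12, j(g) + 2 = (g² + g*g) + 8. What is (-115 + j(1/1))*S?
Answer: 9737/51 ≈ 190.92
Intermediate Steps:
j(g) = 6 + 2*g² (j(g) = -2 + ((g² + g*g) + 8) = -2 + ((g² + g²) + 8) = -2 + (2*g² + 8) = -2 + (8 + 2*g²) = 6 + 2*g²)
O = -13
S = -91/51 (S = (-78 - 13)/(29 + 22) = -91/51 ≈ -1.7843)
(-115 + j(1/1))*S = (-115 + (6 + 2*(1/1)²))*(-91/51) = (-115 + (6 + 2*1²))*(-91/51) = (-115 + (6 + 2*1))*(-91/51) = (-115 + (6 + 2))*(-91/51) = (-115 + 8)*(-91/51) = -107*(-91/51) = 9737/51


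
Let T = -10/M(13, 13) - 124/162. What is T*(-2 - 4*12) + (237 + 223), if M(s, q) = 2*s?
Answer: 544930/1053 ≈ 517.50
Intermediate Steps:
T = -1211/1053 (T = -10/(2*13) - 124/162 = -10/26 - 124*1/162 = -10*1/26 - 62/81 = -5/13 - 62/81 = -1211/1053 ≈ -1.1500)
T*(-2 - 4*12) + (237 + 223) = -1211*(-2 - 4*12)/1053 + (237 + 223) = -1211*(-2 - 48)/1053 + 460 = -1211/1053*(-50) + 460 = 60550/1053 + 460 = 544930/1053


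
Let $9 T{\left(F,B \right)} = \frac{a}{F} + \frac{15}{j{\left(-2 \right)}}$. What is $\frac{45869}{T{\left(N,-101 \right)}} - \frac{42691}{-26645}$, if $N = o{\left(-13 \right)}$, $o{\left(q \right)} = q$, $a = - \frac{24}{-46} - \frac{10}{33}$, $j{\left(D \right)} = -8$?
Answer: $- \frac{868259277485017}{3978977785} \approx -2.1821 \cdot 10^{5}$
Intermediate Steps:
$a = \frac{166}{759}$ ($a = \left(-24\right) \left(- \frac{1}{46}\right) - \frac{10}{33} = \frac{12}{23} - \frac{10}{33} = \frac{166}{759} \approx 0.21871$)
$N = -13$
$T{\left(F,B \right)} = - \frac{5}{24} + \frac{166}{6831 F}$ ($T{\left(F,B \right)} = \frac{\frac{166}{759 F} + \frac{15}{-8}}{9} = \frac{\frac{166}{759 F} + 15 \left(- \frac{1}{8}\right)}{9} = \frac{\frac{166}{759 F} - \frac{15}{8}}{9} = \frac{- \frac{15}{8} + \frac{166}{759 F}}{9} = - \frac{5}{24} + \frac{166}{6831 F}$)
$\frac{45869}{T{\left(N,-101 \right)}} - \frac{42691}{-26645} = \frac{45869}{\frac{1}{54648} \frac{1}{-13} \left(1328 - -148005\right)} - \frac{42691}{-26645} = \frac{45869}{\frac{1}{54648} \left(- \frac{1}{13}\right) \left(1328 + 148005\right)} - - \frac{42691}{26645} = \frac{45869}{\frac{1}{54648} \left(- \frac{1}{13}\right) 149333} + \frac{42691}{26645} = \frac{45869}{- \frac{149333}{710424}} + \frac{42691}{26645} = 45869 \left(- \frac{710424}{149333}\right) + \frac{42691}{26645} = - \frac{32586438456}{149333} + \frac{42691}{26645} = - \frac{868259277485017}{3978977785}$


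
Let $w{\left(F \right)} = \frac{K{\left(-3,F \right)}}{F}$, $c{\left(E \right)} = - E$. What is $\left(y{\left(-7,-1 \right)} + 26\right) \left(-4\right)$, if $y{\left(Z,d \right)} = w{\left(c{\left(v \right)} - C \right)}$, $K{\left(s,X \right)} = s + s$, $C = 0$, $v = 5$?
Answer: $- \frac{544}{5} \approx -108.8$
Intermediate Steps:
$K{\left(s,X \right)} = 2 s$
$w{\left(F \right)} = - \frac{6}{F}$ ($w{\left(F \right)} = \frac{2 \left(-3\right)}{F} = - \frac{6}{F}$)
$y{\left(Z,d \right)} = \frac{6}{5}$ ($y{\left(Z,d \right)} = - \frac{6}{\left(-1\right) 5 - 0} = - \frac{6}{-5 + 0} = - \frac{6}{-5} = \left(-6\right) \left(- \frac{1}{5}\right) = \frac{6}{5}$)
$\left(y{\left(-7,-1 \right)} + 26\right) \left(-4\right) = \left(\frac{6}{5} + 26\right) \left(-4\right) = \frac{136}{5} \left(-4\right) = - \frac{544}{5}$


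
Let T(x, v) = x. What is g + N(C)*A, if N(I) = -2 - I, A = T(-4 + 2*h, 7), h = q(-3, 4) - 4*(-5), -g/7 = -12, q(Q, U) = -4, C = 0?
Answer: 28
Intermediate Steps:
g = 84 (g = -7*(-12) = 84)
h = 16 (h = -4 - 4*(-5) = -4 + 20 = 16)
A = 28 (A = -4 + 2*16 = -4 + 32 = 28)
g + N(C)*A = 84 + (-2 - 1*0)*28 = 84 + (-2 + 0)*28 = 84 - 2*28 = 84 - 56 = 28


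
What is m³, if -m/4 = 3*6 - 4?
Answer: -175616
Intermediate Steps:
m = -56 (m = -4*(3*6 - 4) = -4*(18 - 4) = -4*14 = -56)
m³ = (-56)³ = -175616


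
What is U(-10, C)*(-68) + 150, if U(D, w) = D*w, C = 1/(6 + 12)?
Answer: 1690/9 ≈ 187.78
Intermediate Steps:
C = 1/18 ≈ 0.055556
U(-10, C)*(-68) + 150 = -10*1/18*(-68) + 150 = -5/9*(-68) + 150 = 340/9 + 150 = 1690/9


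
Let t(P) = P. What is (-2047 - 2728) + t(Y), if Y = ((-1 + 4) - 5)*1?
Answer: -4777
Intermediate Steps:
Y = -2 (Y = (3 - 5)*1 = -2*1 = -2)
(-2047 - 2728) + t(Y) = (-2047 - 2728) - 2 = -4775 - 2 = -4777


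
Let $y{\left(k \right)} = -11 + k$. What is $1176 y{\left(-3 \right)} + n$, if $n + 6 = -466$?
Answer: $-16936$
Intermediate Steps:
$n = -472$ ($n = -6 - 466 = -472$)
$1176 y{\left(-3 \right)} + n = 1176 \left(-11 - 3\right) - 472 = 1176 \left(-14\right) - 472 = -16464 - 472 = -16936$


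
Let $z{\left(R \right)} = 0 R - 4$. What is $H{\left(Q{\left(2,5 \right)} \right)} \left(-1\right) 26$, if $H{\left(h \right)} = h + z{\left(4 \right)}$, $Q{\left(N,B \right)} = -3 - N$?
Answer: $234$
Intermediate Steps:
$z{\left(R \right)} = -4$ ($z{\left(R \right)} = 0 - 4 = -4$)
$H{\left(h \right)} = -4 + h$ ($H{\left(h \right)} = h - 4 = -4 + h$)
$H{\left(Q{\left(2,5 \right)} \right)} \left(-1\right) 26 = \left(-4 - 5\right) \left(-1\right) 26 = \left(-9\right) \left(-1\right) 26 = 9 \cdot 26 = 234$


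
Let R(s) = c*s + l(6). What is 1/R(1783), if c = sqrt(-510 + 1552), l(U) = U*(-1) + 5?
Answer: 1/3312610737 + 1783*sqrt(1042)/3312610737 ≈ 1.7375e-5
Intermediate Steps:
l(U) = 5 - U (l(U) = -U + 5 = 5 - U)
c = sqrt(1042) ≈ 32.280
R(s) = -1 + s*sqrt(1042) (R(s) = sqrt(1042)*s + (5 - 1*6) = s*sqrt(1042) + (5 - 6) = s*sqrt(1042) - 1 = -1 + s*sqrt(1042))
1/R(1783) = 1/(-1 + 1783*sqrt(1042))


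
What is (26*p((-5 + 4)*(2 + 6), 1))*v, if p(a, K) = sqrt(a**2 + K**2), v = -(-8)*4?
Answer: 832*sqrt(65) ≈ 6707.8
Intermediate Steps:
v = 32 (v = -1*(-32) = 32)
p(a, K) = sqrt(K**2 + a**2)
(26*p((-5 + 4)*(2 + 6), 1))*v = (26*sqrt(1**2 + ((-5 + 4)*(2 + 6))**2))*32 = (26*sqrt(1 + (-1*8)**2))*32 = (26*sqrt(1 + (-8)**2))*32 = (26*sqrt(1 + 64))*32 = (26*sqrt(65))*32 = 832*sqrt(65)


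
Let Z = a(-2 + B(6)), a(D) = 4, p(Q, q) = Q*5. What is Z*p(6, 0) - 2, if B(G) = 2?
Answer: 118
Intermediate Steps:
p(Q, q) = 5*Q
Z = 4
Z*p(6, 0) - 2 = 4*(5*6) - 2 = 4*30 - 2 = 120 - 2 = 118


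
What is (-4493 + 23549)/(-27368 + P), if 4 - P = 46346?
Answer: -3176/12285 ≈ -0.25853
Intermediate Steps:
P = -46342 (P = 4 - 1*46346 = 4 - 46346 = -46342)
(-4493 + 23549)/(-27368 + P) = (-4493 + 23549)/(-27368 - 46342) = 19056/(-73710) = 19056*(-1/73710) = -3176/12285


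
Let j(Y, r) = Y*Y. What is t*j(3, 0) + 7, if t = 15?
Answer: 142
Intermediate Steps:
j(Y, r) = Y²
t*j(3, 0) + 7 = 15*3² + 7 = 15*9 + 7 = 135 + 7 = 142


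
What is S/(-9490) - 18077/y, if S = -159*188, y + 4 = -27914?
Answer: 503037793/132470910 ≈ 3.7973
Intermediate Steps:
y = -27918 (y = -4 - 27914 = -27918)
S = -29892
S/(-9490) - 18077/y = -29892/(-9490) - 18077/(-27918) = -29892*(-1/9490) - 18077*(-1/27918) = 14946/4745 + 18077/27918 = 503037793/132470910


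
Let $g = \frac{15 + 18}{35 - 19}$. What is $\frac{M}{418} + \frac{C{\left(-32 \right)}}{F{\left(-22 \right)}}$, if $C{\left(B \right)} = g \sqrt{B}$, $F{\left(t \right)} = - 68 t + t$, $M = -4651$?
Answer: $- \frac{4651}{418} + \frac{3 i \sqrt{2}}{536} \approx -11.127 + 0.0079154 i$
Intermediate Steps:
$F{\left(t \right)} = - 67 t$
$g = \frac{33}{16} \approx 2.0625$
$C{\left(B \right)} = \frac{33 \sqrt{B}}{16}$
$\frac{M}{418} + \frac{C{\left(-32 \right)}}{F{\left(-22 \right)}} = - \frac{4651}{418} + \frac{\frac{33}{16} \sqrt{-32}}{\left(-67\right) \left(-22\right)} = \left(-4651\right) \frac{1}{418} + \frac{\frac{33}{16} \cdot 4 i \sqrt{2}}{1474} = - \frac{4651}{418} + \frac{33 i \sqrt{2}}{4} \cdot \frac{1}{1474} = - \frac{4651}{418} + \frac{3 i \sqrt{2}}{536}$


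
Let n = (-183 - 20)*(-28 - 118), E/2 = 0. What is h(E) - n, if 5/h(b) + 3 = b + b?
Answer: -88919/3 ≈ -29640.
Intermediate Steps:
E = 0 (E = 2*0 = 0)
h(b) = 5/(-3 + 2*b) (h(b) = 5/(-3 + (b + b)) = 5/(-3 + 2*b))
n = 29638 (n = -203*(-146) = 29638)
h(E) - n = 5/(-3 + 2*0) - 1*29638 = 5/(-3 + 0) - 29638 = 5/(-3) - 29638 = 5*(-⅓) - 29638 = -5/3 - 29638 = -88919/3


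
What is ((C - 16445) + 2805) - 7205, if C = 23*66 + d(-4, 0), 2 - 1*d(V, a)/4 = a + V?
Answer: -19303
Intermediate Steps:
d(V, a) = 8 - 4*V - 4*a (d(V, a) = 8 - 4*(a + V) = 8 - 4*(V + a) = 8 + (-4*V - 4*a) = 8 - 4*V - 4*a)
C = 1542 (C = 23*66 + (8 - 4*(-4) - 4*0) = 1518 + (8 + 16 + 0) = 1518 + 24 = 1542)
((C - 16445) + 2805) - 7205 = ((1542 - 16445) + 2805) - 7205 = (-14903 + 2805) - 7205 = -12098 - 7205 = -19303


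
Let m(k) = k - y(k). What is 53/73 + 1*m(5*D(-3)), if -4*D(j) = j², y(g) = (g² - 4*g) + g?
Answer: -199537/1168 ≈ -170.84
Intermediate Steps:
y(g) = g² - 3*g
D(j) = -j²/4
m(k) = k - k*(-3 + k)
53/73 + 1*m(5*D(-3)) = 53/73 + 1*((5*(-¼*(-3)²))*(4 - 5*(-¼*(-3)²))) = 53*(1/73) + 1*((5*(-¼*9))*(4 - 5*(-¼*9))) = 53/73 + 1*((5*(-9/4))*(4 - 5*(-9)/4)) = 53/73 + 1*(-45*(4 - 1*(-45/4))/4) = 53/73 + 1*(-45*(4 + 45/4)/4) = 53/73 + 1*(-45/4*61/4) = 53/73 + 1*(-2745/16) = 53/73 - 2745/16 = -199537/1168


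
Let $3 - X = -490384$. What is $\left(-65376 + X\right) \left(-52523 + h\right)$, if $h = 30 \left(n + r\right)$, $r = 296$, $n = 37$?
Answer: $-18076992863$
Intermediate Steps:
$X = 490387$ ($X = 3 - -490384 = 3 + 490384 = 490387$)
$h = 9990$ ($h = 30 \left(37 + 296\right) = 30 \cdot 333 = 9990$)
$\left(-65376 + X\right) \left(-52523 + h\right) = \left(-65376 + 490387\right) \left(-52523 + 9990\right) = 425011 \left(-42533\right) = -18076992863$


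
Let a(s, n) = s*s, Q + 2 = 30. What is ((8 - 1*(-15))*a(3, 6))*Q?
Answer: 5796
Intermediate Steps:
Q = 28 (Q = -2 + 30 = 28)
a(s, n) = s²
((8 - 1*(-15))*a(3, 6))*Q = ((8 - 1*(-15))*3²)*28 = ((8 + 15)*9)*28 = (23*9)*28 = 207*28 = 5796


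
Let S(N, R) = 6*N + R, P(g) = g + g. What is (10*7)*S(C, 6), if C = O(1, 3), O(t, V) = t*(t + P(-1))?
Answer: 0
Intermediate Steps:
P(g) = 2*g
O(t, V) = t*(-2 + t) (O(t, V) = t*(t + 2*(-1)) = t*(t - 2) = t*(-2 + t))
C = -1 (C = 1*(-2 + 1) = 1*(-1) = -1)
S(N, R) = R + 6*N
(10*7)*S(C, 6) = (10*7)*(6 + 6*(-1)) = 70*(6 - 6) = 70*0 = 0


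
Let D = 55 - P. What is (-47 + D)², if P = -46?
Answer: 2916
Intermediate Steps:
D = 101 (D = 55 - 1*(-46) = 55 + 46 = 101)
(-47 + D)² = (-47 + 101)² = 54² = 2916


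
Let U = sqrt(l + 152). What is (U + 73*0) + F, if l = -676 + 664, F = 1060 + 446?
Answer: 1506 + 2*sqrt(35) ≈ 1517.8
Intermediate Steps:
F = 1506
l = -12
U = 2*sqrt(35) (U = sqrt(-12 + 152) = sqrt(140) = 2*sqrt(35) ≈ 11.832)
(U + 73*0) + F = (2*sqrt(35) + 73*0) + 1506 = (2*sqrt(35) + 0) + 1506 = 2*sqrt(35) + 1506 = 1506 + 2*sqrt(35)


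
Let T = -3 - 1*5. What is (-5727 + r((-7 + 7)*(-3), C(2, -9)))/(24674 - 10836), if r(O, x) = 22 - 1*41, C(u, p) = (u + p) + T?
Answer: -169/407 ≈ -0.41523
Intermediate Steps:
T = -8 (T = -3 - 5 = -8)
C(u, p) = -8 + p + u (C(u, p) = (u + p) - 8 = (p + u) - 8 = -8 + p + u)
r(O, x) = -19 (r(O, x) = 22 - 41 = -19)
(-5727 + r((-7 + 7)*(-3), C(2, -9)))/(24674 - 10836) = (-5727 - 19)/(24674 - 10836) = -5746/13838 = -5746*1/13838 = -169/407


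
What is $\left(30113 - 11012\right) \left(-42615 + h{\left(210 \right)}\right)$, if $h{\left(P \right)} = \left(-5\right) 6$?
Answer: $-814562145$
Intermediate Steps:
$h{\left(P \right)} = -30$
$\left(30113 - 11012\right) \left(-42615 + h{\left(210 \right)}\right) = \left(30113 - 11012\right) \left(-42615 - 30\right) = 19101 \left(-42645\right) = -814562145$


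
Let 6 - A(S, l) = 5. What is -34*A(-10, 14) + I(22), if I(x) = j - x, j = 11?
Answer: -45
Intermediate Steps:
A(S, l) = 1 (A(S, l) = 6 - 1*5 = 6 - 5 = 1)
I(x) = 11 - x
-34*A(-10, 14) + I(22) = -34*1 + (11 - 1*22) = -34 + (11 - 22) = -34 - 11 = -45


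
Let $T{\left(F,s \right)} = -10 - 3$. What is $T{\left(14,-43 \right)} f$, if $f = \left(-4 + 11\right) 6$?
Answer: $-546$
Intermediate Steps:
$T{\left(F,s \right)} = -13$
$f = 42$ ($f = 7 \cdot 6 = 42$)
$T{\left(14,-43 \right)} f = \left(-13\right) 42 = -546$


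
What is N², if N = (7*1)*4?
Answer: 784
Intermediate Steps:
N = 28 (N = 7*4 = 28)
N² = 28² = 784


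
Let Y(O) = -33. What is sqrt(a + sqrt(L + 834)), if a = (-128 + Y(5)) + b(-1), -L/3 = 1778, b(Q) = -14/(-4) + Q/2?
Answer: sqrt(-158 + 30*I*sqrt(5)) ≈ 2.6125 + 12.838*I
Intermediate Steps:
b(Q) = 7/2 + Q/2 (b(Q) = -14*(-1/4) + Q*(1/2) = 7/2 + Q/2)
L = -5334 (L = -3*1778 = -5334)
a = -158 (a = (-128 - 33) + (7/2 + (1/2)*(-1)) = -161 + (7/2 - 1/2) = -161 + 3 = -158)
sqrt(a + sqrt(L + 834)) = sqrt(-158 + sqrt(-5334 + 834)) = sqrt(-158 + sqrt(-4500)) = sqrt(-158 + 30*I*sqrt(5))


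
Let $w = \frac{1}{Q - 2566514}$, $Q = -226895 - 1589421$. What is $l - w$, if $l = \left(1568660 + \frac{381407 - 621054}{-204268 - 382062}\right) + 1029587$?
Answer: $\frac{333846823693459032}{128489235695} \approx 2.5982 \cdot 10^{6}$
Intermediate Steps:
$Q = -1816316$
$w = - \frac{1}{4382830}$ ($w = \frac{1}{-1816316 - 2566514} = \frac{1}{-4382830} = - \frac{1}{4382830} \approx -2.2816 \cdot 10^{-7}$)
$l = \frac{1523430403157}{586330}$ ($l = \left(1568660 - \frac{239647}{-586330}\right) + 1029587 = \left(1568660 - - \frac{239647}{586330}\right) + 1029587 = \left(1568660 + \frac{239647}{586330}\right) + 1029587 = \frac{919752657447}{586330} + 1029587 = \frac{1523430403157}{586330} \approx 2.5982 \cdot 10^{6}$)
$l - w = \frac{1523430403157}{586330} - - \frac{1}{4382830} = \frac{1523430403157}{586330} + \frac{1}{4382830} = \frac{333846823693459032}{128489235695}$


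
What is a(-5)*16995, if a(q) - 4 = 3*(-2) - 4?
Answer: -101970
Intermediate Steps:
a(q) = -6 (a(q) = 4 + (3*(-2) - 4) = 4 + (-6 - 4) = 4 - 10 = -6)
a(-5)*16995 = -6*16995 = -101970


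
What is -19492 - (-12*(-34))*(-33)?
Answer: -6028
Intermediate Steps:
-19492 - (-12*(-34))*(-33) = -19492 - 408*(-33) = -19492 - 1*(-13464) = -19492 + 13464 = -6028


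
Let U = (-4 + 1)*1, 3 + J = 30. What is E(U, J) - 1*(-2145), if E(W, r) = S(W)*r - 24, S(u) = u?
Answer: 2040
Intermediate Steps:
J = 27 (J = -3 + 30 = 27)
U = -3 (U = -3*1 = -3)
E(W, r) = -24 + W*r (E(W, r) = W*r - 24 = -24 + W*r)
E(U, J) - 1*(-2145) = (-24 - 3*27) - 1*(-2145) = (-24 - 81) + 2145 = -105 + 2145 = 2040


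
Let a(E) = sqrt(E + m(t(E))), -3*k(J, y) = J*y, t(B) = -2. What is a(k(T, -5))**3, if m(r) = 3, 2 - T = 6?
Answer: -11*I*sqrt(33)/9 ≈ -7.0211*I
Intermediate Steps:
T = -4 (T = 2 - 1*6 = 2 - 6 = -4)
k(J, y) = -J*y/3
a(E) = sqrt(3 + E) (a(E) = sqrt(E + 3) = sqrt(3 + E))
a(k(T, -5))**3 = (sqrt(3 - 1/3*(-4)*(-5)))**3 = (sqrt(3 - 20/3))**3 = (sqrt(-11/3))**3 = (I*sqrt(33)/3)**3 = -11*I*sqrt(33)/9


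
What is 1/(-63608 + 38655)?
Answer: -1/24953 ≈ -4.0075e-5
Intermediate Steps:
1/(-63608 + 38655) = 1/(-24953) = -1/24953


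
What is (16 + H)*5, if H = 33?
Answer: 245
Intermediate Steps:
(16 + H)*5 = (16 + 33)*5 = 49*5 = 245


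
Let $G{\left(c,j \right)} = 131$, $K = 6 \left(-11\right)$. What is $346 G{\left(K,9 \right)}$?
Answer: $45326$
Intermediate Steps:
$K = -66$
$346 G{\left(K,9 \right)} = 346 \cdot 131 = 45326$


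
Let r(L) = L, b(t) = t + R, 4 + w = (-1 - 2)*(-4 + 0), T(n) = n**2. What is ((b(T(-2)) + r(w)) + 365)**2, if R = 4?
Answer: 145161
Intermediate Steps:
w = 8 (w = -4 + (-1 - 2)*(-4 + 0) = -4 - 3*(-4) = -4 + 12 = 8)
b(t) = 4 + t (b(t) = t + 4 = 4 + t)
((b(T(-2)) + r(w)) + 365)**2 = (((4 + (-2)**2) + 8) + 365)**2 = (((4 + 4) + 8) + 365)**2 = ((8 + 8) + 365)**2 = (16 + 365)**2 = 381**2 = 145161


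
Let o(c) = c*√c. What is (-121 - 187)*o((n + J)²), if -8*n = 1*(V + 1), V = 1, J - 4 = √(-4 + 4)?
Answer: -259875/16 ≈ -16242.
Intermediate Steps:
J = 4 (J = 4 + √(-4 + 4) = 4 + √0 = 4 + 0 = 4)
n = -¼ (n = -(1 + 1)/8 = -2/8 = -⅛*2 = -¼ ≈ -0.25000)
o(c) = c^(3/2)
(-121 - 187)*o((n + J)²) = (-121 - 187)*((-¼ + 4)²)^(3/2) = -308*((15/4)²)^(3/2) = -308*(225/16)^(3/2) = -308*3375/64 = -259875/16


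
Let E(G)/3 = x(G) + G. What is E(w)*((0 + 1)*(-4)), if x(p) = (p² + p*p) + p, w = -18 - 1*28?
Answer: -49680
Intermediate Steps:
w = -46 (w = -18 - 28 = -46)
x(p) = p + 2*p² (x(p) = (p² + p²) + p = 2*p² + p = p + 2*p²)
E(G) = 3*G + 3*G*(1 + 2*G) (E(G) = 3*(G*(1 + 2*G) + G) = 3*(G + G*(1 + 2*G)) = 3*G + 3*G*(1 + 2*G))
E(w)*((0 + 1)*(-4)) = (6*(-46)*(1 - 46))*((0 + 1)*(-4)) = (6*(-46)*(-45))*(1*(-4)) = 12420*(-4) = -49680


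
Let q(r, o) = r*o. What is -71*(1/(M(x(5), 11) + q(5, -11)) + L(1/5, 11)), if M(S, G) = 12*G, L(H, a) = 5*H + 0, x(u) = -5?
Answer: -5538/77 ≈ -71.922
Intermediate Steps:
L(H, a) = 5*H
q(r, o) = o*r
-71*(1/(M(x(5), 11) + q(5, -11)) + L(1/5, 11)) = -71*(1/(12*11 - 11*5) + 5*(1/5)) = -71*(1/(132 - 55) + 5*(1*(1/5))) = -71*(1/77 + 5*(1/5)) = -71*(1/77 + 1) = -71*78/77 = -5538/77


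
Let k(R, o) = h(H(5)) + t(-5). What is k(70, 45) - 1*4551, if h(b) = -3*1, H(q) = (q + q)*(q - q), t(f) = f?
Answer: -4559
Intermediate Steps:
H(q) = 0 (H(q) = (2*q)*0 = 0)
h(b) = -3
k(R, o) = -8 (k(R, o) = -3 - 5 = -8)
k(70, 45) - 1*4551 = -8 - 1*4551 = -8 - 4551 = -4559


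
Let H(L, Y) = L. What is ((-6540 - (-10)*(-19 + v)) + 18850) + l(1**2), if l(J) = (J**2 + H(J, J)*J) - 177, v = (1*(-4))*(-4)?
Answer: 12105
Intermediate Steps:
v = 16 (v = -4*(-4) = 16)
l(J) = -177 + 2*J**2 (l(J) = (J**2 + J*J) - 177 = (J**2 + J**2) - 177 = 2*J**2 - 177 = -177 + 2*J**2)
((-6540 - (-10)*(-19 + v)) + 18850) + l(1**2) = ((-6540 - (-10)*(-19 + 16)) + 18850) + (-177 + 2*(1**2)**2) = ((-6540 - (-10)*(-3)) + 18850) + (-177 + 2*1**2) = ((-6540 - 1*30) + 18850) + (-177 + 2*1) = ((-6540 - 30) + 18850) + (-177 + 2) = (-6570 + 18850) - 175 = 12280 - 175 = 12105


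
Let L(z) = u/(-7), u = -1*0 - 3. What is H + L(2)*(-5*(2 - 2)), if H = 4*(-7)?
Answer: -28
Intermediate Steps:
H = -28
u = -3 (u = 0 - 3 = -3)
L(z) = 3/7 (L(z) = -3/(-7) = -3*(-⅐) = 3/7)
H + L(2)*(-5*(2 - 2)) = -28 + 3*(-5*(2 - 2))/7 = -28 + 3*(-5*0)/7 = -28 + (3/7)*0 = -28 + 0 = -28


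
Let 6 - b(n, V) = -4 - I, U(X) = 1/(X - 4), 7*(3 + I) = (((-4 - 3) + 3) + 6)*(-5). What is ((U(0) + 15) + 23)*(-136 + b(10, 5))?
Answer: -137863/28 ≈ -4923.7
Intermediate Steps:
I = -31/7 (I = -3 + ((((-4 - 3) + 3) + 6)*(-5))/7 = -3 + (((-7 + 3) + 6)*(-5))/7 = -3 + ((-4 + 6)*(-5))/7 = -3 + (2*(-5))/7 = -3 + (⅐)*(-10) = -3 - 10/7 = -31/7 ≈ -4.4286)
U(X) = 1/(-4 + X)
b(n, V) = 39/7 (b(n, V) = 6 - (-4 - 1*(-31/7)) = 6 - (-4 + 31/7) = 6 - 1*3/7 = 6 - 3/7 = 39/7)
((U(0) + 15) + 23)*(-136 + b(10, 5)) = ((1/(-4 + 0) + 15) + 23)*(-136 + 39/7) = ((1/(-4) + 15) + 23)*(-913/7) = ((-¼ + 15) + 23)*(-913/7) = (59/4 + 23)*(-913/7) = (151/4)*(-913/7) = -137863/28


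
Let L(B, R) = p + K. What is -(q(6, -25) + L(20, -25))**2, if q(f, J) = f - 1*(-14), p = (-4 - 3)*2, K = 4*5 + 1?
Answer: -729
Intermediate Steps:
K = 21 (K = 20 + 1 = 21)
p = -14 (p = -7*2 = -14)
q(f, J) = 14 + f (q(f, J) = f + 14 = 14 + f)
L(B, R) = 7 (L(B, R) = -14 + 21 = 7)
-(q(6, -25) + L(20, -25))**2 = -((14 + 6) + 7)**2 = -(20 + 7)**2 = -1*27**2 = -1*729 = -729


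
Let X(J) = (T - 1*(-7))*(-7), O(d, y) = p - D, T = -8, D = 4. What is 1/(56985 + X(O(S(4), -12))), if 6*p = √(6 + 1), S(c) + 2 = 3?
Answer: 1/56992 ≈ 1.7546e-5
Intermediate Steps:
S(c) = 1 (S(c) = -2 + 3 = 1)
p = √7/6 (p = √(6 + 1)/6 = √7/6 ≈ 0.44096)
O(d, y) = -4 + √7/6 (O(d, y) = √7/6 - 1*4 = √7/6 - 4 = -4 + √7/6)
X(J) = 7 (X(J) = (-8 - 1*(-7))*(-7) = (-8 + 7)*(-7) = -1*(-7) = 7)
1/(56985 + X(O(S(4), -12))) = 1/(56985 + 7) = 1/56992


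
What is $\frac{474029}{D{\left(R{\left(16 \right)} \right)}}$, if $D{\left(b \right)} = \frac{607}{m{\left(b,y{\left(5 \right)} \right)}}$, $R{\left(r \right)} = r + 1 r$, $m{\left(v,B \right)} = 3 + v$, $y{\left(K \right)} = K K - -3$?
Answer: $\frac{16591015}{607} \approx 27333.0$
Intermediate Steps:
$y{\left(K \right)} = 3 + K^{2}$ ($y{\left(K \right)} = K^{2} + \left(-1 + 4\right) = K^{2} + 3 = 3 + K^{2}$)
$R{\left(r \right)} = 2 r$ ($R{\left(r \right)} = r + r = 2 r$)
$D{\left(b \right)} = \frac{607}{3 + b}$
$\frac{474029}{D{\left(R{\left(16 \right)} \right)}} = \frac{474029}{607 \frac{1}{3 + 2 \cdot 16}} = \frac{474029}{607 \frac{1}{3 + 32}} = \frac{474029}{607 \cdot \frac{1}{35}} = \frac{474029}{\frac{607}{35}} = 474029 \cdot \frac{35}{607} = \frac{16591015}{607}$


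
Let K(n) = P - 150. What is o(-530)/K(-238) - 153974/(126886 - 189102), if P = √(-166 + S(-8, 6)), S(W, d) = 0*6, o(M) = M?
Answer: 301290953/50363852 + 265*I*√166/11333 ≈ 5.9823 + 0.30127*I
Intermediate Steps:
S(W, d) = 0
P = I*√166 (P = √(-166 + 0) = √(-166) = I*√166 ≈ 12.884*I)
K(n) = -150 + I*√166 (K(n) = I*√166 - 150 = -150 + I*√166)
o(-530)/K(-238) - 153974/(126886 - 189102) = -530/(-150 + I*√166) - 153974/(126886 - 189102) = -530/(-150 + I*√166) - 153974/(-62216) = -530/(-150 + I*√166) - 153974*(-1/62216) = -530/(-150 + I*√166) + 76987/31108 = 76987/31108 - 530/(-150 + I*√166)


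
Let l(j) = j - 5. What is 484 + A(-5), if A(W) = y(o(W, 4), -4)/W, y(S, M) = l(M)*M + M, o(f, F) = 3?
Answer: 2388/5 ≈ 477.60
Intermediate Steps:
l(j) = -5 + j
y(S, M) = M + M*(-5 + M) (y(S, M) = (-5 + M)*M + M = M*(-5 + M) + M = M + M*(-5 + M))
A(W) = 32/W (A(W) = (-4*(-4 - 4))/W = (-4*(-8))/W = 32/W)
484 + A(-5) = 484 + 32/(-5) = 484 + 32*(-1/5) = 484 - 32/5 = 2388/5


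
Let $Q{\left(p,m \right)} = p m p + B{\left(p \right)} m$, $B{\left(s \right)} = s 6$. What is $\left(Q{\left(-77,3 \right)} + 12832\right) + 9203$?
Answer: $38436$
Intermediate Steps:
$B{\left(s \right)} = 6 s$
$Q{\left(p,m \right)} = m p^{2} + 6 m p$ ($Q{\left(p,m \right)} = p m p + 6 p m = m p p + 6 m p = m p^{2} + 6 m p$)
$\left(Q{\left(-77,3 \right)} + 12832\right) + 9203 = \left(3 \left(-77\right) \left(6 - 77\right) + 12832\right) + 9203 = \left(3 \left(-77\right) \left(-71\right) + 12832\right) + 9203 = \left(16401 + 12832\right) + 9203 = 29233 + 9203 = 38436$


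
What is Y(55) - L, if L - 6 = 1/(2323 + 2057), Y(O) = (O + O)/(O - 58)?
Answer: -186881/4380 ≈ -42.667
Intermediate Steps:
Y(O) = 2*O/(-58 + O) (Y(O) = (2*O)/(-58 + O) = 2*O/(-58 + O))
L = 26281/4380 (L = 6 + 1/(2323 + 2057) = 6 + 1/4380 = 26281/4380 ≈ 6.0002)
Y(55) - L = 2*55/(-58 + 55) - 1*26281/4380 = 2*55/(-3) - 26281/4380 = 2*55*(-1/3) - 26281/4380 = -110/3 - 26281/4380 = -186881/4380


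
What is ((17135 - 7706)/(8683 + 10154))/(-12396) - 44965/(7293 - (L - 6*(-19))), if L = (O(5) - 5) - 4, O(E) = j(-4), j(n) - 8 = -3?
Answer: -499978592747/79869299796 ≈ -6.2600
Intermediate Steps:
j(n) = 5 (j(n) = 8 - 3 = 5)
O(E) = 5
L = -4 (L = (5 - 5) - 4 = 0 - 4 = -4)
((17135 - 7706)/(8683 + 10154))/(-12396) - 44965/(7293 - (L - 6*(-19))) = ((17135 - 7706)/(8683 + 10154))/(-12396) - 44965/(7293 - (-4 - 6*(-19))) = (9429/18837)*(-1/12396) - 44965/(7293 - (-4 + 114)) = (9429*(1/18837))*(-1/12396) - 44965/(7293 - 1*110) = (449/897)*(-1/12396) - 44965/(7293 - 110) = -449/11119212 - 44965/7183 = -499978592747/79869299796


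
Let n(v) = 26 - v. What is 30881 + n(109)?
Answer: 30798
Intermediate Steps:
30881 + n(109) = 30881 + (26 - 1*109) = 30881 + (26 - 109) = 30881 - 83 = 30798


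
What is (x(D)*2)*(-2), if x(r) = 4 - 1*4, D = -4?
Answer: 0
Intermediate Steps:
x(r) = 0 (x(r) = 4 - 4 = 0)
(x(D)*2)*(-2) = (0*2)*(-2) = 0*(-2) = 0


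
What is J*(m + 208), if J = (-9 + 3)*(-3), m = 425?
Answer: 11394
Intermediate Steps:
J = 18 (J = -6*(-3) = 18)
J*(m + 208) = 18*(425 + 208) = 18*633 = 11394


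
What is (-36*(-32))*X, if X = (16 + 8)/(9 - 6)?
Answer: 9216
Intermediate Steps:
X = 8 (X = 24/3 = 24*(1/3) = 8)
(-36*(-32))*X = -36*(-32)*8 = 1152*8 = 9216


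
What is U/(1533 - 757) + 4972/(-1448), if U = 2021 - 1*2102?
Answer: -496945/140456 ≈ -3.5381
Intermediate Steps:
U = -81 (U = 2021 - 2102 = -81)
U/(1533 - 757) + 4972/(-1448) = -81/(1533 - 757) + 4972/(-1448) = -81/776 + 4972*(-1/1448) = -81*1/776 - 1243/362 = -81/776 - 1243/362 = -496945/140456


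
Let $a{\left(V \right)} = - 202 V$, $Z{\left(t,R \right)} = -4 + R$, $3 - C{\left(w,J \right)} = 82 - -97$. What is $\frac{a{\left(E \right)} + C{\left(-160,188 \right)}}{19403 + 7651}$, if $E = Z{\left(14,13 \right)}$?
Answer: $- \frac{997}{13527} \approx -0.073704$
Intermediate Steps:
$C{\left(w,J \right)} = -176$ ($C{\left(w,J \right)} = 3 - \left(82 - -97\right) = 3 - \left(82 + 97\right) = 3 - 179 = -176$)
$E = 9$ ($E = -4 + 13 = 9$)
$\frac{a{\left(E \right)} + C{\left(-160,188 \right)}}{19403 + 7651} = \frac{\left(-202\right) 9 - 176}{19403 + 7651} = \frac{-1818 - 176}{27054} = \left(-1994\right) \frac{1}{27054} = - \frac{997}{13527}$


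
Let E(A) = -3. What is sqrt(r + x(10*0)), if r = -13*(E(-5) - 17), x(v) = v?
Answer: 2*sqrt(65) ≈ 16.125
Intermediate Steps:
r = 260 (r = -13*(-3 - 17) = -13*(-20) = 260)
sqrt(r + x(10*0)) = sqrt(260 + 10*0) = sqrt(260 + 0) = sqrt(260) = 2*sqrt(65)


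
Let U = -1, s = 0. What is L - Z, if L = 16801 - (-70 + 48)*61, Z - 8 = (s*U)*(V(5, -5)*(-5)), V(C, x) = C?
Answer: 18135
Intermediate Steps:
Z = 8 (Z = 8 + (0*(-1))*(5*(-5)) = 8 + 0*(-25) = 8 + 0 = 8)
L = 18143 (L = 16801 - (-22)*61 = 16801 - 1*(-1342) = 16801 + 1342 = 18143)
L - Z = 18143 - 1*8 = 18143 - 8 = 18135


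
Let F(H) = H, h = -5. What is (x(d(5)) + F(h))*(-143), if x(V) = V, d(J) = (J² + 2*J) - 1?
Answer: -4147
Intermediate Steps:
d(J) = -1 + J² + 2*J
(x(d(5)) + F(h))*(-143) = ((-1 + 5² + 2*5) - 5)*(-143) = ((-1 + 25 + 10) - 5)*(-143) = (34 - 5)*(-143) = 29*(-143) = -4147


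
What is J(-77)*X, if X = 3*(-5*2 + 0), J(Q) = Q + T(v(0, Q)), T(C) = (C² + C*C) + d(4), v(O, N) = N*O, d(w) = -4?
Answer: 2430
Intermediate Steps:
T(C) = -4 + 2*C² (T(C) = (C² + C*C) - 4 = (C² + C²) - 4 = 2*C² - 4 = -4 + 2*C²)
J(Q) = -4 + Q (J(Q) = Q + (-4 + 2*(Q*0)²) = Q + (-4 + 2*0²) = Q + (-4 + 2*0) = Q + (-4 + 0) = Q - 4 = -4 + Q)
X = -30 (X = 3*(-10 + 0) = 3*(-10) = -30)
J(-77)*X = (-4 - 77)*(-30) = -81*(-30) = 2430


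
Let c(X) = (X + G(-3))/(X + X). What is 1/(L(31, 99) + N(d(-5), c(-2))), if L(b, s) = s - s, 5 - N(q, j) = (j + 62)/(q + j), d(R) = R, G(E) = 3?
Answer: 21/352 ≈ 0.059659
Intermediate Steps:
c(X) = (3 + X)/(2*X) (c(X) = (X + 3)/(X + X) = (3 + X)/((2*X)) = (3 + X)*(1/(2*X)) = (3 + X)/(2*X))
N(q, j) = 5 - (62 + j)/(j + q) (N(q, j) = 5 - (j + 62)/(q + j) = 5 - (62 + j)/(j + q))
L(b, s) = 0
1/(L(31, 99) + N(d(-5), c(-2))) = 1/(0 + (-62 + 4*((1/2)*(3 - 2)/(-2)) + 5*(-5))/((1/2)*(3 - 2)/(-2) - 5)) = 1/(0 + (-62 + 4*((1/2)*(-1/2)*1) - 25)/((1/2)*(-1/2)*1 - 5)) = 1/(0 + (-62 + 4*(-1/4) - 25)/(-1/4 - 5)) = 1/(0 + (-62 - 1 - 25)/(-21/4)) = 1/(0 - 4/21*(-88)) = 1/(0 + 352/21) = 1/(352/21) = 21/352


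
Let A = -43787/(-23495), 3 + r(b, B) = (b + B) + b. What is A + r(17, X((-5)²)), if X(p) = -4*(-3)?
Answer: 1054072/23495 ≈ 44.864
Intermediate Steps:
X(p) = 12
r(b, B) = -3 + B + 2*b (r(b, B) = -3 + ((b + B) + b) = -3 + ((B + b) + b) = -3 + (B + 2*b) = -3 + B + 2*b)
A = 43787/23495 (A = -43787*(-1/23495) = 43787/23495 ≈ 1.8637)
A + r(17, X((-5)²)) = 43787/23495 + (-3 + 12 + 2*17) = 43787/23495 + (-3 + 12 + 34) = 43787/23495 + 43 = 1054072/23495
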